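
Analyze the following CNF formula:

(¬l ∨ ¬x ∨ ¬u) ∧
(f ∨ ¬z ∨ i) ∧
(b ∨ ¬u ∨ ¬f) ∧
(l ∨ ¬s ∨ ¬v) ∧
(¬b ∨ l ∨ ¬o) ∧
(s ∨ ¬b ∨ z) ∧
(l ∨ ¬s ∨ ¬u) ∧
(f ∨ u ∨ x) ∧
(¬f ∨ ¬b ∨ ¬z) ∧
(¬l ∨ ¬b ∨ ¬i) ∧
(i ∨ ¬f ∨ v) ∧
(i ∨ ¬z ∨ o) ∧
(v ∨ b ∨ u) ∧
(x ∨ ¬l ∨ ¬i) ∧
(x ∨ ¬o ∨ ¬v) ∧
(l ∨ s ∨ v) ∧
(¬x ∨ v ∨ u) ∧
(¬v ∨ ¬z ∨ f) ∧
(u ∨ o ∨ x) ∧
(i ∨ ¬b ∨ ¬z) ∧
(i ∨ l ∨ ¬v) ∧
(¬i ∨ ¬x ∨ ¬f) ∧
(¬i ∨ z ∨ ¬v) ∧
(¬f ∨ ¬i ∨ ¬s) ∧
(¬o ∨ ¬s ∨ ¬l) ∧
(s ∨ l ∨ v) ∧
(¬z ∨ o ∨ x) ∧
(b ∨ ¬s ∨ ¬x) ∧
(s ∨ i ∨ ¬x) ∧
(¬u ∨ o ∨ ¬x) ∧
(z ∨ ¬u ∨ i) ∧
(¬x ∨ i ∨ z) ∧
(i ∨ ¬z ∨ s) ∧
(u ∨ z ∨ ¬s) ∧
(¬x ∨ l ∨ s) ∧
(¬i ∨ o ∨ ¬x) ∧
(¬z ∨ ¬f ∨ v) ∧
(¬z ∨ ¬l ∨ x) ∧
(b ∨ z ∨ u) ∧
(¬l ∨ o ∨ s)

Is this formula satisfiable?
No

No, the formula is not satisfiable.

No assignment of truth values to the variables can make all 40 clauses true simultaneously.

The formula is UNSAT (unsatisfiable).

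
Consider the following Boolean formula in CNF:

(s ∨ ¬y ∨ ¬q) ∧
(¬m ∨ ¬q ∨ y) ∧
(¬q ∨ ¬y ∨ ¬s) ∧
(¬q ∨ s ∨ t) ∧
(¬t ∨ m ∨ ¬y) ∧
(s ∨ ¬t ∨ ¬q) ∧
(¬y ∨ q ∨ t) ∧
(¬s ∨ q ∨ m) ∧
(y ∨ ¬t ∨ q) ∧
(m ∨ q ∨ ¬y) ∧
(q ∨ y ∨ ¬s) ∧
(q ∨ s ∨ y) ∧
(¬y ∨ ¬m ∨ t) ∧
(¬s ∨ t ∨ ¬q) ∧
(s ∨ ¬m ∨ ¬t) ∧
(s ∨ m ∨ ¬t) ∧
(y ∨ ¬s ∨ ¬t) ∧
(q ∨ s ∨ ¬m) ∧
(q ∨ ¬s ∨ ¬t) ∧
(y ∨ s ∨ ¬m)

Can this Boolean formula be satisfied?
No

No, the formula is not satisfiable.

No assignment of truth values to the variables can make all 20 clauses true simultaneously.

The formula is UNSAT (unsatisfiable).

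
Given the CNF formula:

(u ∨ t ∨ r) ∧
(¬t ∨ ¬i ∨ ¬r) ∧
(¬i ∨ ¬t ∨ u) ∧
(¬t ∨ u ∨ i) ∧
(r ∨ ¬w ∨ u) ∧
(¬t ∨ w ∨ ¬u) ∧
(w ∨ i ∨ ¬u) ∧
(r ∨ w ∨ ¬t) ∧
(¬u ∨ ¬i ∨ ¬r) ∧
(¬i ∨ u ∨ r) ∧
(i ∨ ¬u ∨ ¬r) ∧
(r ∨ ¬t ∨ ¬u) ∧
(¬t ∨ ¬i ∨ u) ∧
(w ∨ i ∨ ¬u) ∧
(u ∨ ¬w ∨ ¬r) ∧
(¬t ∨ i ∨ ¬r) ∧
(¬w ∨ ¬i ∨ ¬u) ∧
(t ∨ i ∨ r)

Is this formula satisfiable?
Yes

Yes, the formula is satisfiable.

One satisfying assignment is: r=True, i=False, u=False, t=False, w=False

Verification: With this assignment, all 18 clauses evaluate to true.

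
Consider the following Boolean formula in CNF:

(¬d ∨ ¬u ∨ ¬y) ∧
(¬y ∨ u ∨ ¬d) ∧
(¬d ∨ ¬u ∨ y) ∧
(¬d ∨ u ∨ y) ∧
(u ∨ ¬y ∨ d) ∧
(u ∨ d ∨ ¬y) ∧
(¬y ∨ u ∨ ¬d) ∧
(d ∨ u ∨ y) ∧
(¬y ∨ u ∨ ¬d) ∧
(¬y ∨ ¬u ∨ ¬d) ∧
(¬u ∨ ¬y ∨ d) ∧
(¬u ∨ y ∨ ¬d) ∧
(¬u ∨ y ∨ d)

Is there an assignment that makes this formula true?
No

No, the formula is not satisfiable.

No assignment of truth values to the variables can make all 13 clauses true simultaneously.

The formula is UNSAT (unsatisfiable).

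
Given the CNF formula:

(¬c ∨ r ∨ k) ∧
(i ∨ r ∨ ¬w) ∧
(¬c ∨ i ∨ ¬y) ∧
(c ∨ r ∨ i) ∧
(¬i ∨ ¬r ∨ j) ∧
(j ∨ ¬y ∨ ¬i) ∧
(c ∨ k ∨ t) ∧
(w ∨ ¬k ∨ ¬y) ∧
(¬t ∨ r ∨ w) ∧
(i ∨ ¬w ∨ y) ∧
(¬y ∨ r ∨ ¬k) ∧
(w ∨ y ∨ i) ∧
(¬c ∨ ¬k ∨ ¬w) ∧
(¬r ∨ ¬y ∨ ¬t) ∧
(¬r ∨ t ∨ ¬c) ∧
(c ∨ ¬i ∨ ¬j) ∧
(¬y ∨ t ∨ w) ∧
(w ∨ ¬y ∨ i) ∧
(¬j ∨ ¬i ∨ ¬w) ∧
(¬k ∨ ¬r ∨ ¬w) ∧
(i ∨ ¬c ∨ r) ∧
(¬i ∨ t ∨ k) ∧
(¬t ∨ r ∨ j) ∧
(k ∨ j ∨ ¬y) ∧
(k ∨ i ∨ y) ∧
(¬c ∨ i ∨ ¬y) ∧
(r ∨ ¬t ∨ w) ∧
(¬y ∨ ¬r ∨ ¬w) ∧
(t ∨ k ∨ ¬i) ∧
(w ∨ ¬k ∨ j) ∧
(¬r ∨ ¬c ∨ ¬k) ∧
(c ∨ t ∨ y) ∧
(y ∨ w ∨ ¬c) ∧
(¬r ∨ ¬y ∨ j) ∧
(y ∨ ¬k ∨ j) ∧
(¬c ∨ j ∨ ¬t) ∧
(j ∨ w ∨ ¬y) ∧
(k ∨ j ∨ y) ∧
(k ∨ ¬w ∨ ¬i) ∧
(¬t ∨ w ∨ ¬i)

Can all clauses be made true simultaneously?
No

No, the formula is not satisfiable.

No assignment of truth values to the variables can make all 40 clauses true simultaneously.

The formula is UNSAT (unsatisfiable).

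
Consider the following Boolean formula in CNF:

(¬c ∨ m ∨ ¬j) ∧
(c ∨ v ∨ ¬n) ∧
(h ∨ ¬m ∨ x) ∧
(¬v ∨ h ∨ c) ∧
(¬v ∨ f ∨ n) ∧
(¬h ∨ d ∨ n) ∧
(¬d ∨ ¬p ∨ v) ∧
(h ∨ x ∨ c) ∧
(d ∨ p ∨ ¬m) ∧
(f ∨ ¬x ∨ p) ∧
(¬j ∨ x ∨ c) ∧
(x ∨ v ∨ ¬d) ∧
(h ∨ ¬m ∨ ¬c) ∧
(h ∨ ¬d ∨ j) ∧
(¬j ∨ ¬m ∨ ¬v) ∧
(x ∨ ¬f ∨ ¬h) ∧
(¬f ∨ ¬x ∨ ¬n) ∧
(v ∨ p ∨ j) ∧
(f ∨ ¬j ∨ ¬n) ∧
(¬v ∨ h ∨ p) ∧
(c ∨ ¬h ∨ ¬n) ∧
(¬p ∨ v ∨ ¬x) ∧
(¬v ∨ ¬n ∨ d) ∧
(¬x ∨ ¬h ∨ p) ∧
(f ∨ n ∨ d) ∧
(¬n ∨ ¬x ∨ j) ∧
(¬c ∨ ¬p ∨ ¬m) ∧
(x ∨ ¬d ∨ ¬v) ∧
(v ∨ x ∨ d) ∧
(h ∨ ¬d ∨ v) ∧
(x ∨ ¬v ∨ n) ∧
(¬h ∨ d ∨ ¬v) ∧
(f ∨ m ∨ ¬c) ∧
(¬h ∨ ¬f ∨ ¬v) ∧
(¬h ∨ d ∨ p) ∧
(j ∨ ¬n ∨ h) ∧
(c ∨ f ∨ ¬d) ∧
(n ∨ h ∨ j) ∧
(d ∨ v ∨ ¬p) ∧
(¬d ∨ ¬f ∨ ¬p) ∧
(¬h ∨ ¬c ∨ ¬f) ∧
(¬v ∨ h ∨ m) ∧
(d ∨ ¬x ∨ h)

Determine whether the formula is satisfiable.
No

No, the formula is not satisfiable.

No assignment of truth values to the variables can make all 43 clauses true simultaneously.

The formula is UNSAT (unsatisfiable).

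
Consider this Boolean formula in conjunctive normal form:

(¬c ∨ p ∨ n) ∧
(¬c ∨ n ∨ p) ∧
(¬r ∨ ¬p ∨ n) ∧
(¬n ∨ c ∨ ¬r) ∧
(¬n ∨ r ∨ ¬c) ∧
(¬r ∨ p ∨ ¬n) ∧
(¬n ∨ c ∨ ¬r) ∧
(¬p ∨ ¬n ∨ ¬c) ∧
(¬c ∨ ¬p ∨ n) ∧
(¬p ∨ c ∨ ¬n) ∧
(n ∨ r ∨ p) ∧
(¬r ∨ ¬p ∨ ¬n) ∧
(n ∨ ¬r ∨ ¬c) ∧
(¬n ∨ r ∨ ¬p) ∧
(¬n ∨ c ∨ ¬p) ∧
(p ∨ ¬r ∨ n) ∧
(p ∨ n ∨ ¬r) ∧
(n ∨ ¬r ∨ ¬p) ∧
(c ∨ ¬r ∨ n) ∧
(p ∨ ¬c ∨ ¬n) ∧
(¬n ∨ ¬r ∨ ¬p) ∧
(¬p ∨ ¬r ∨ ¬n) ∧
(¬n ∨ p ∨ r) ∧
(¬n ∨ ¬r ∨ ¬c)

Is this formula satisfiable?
Yes

Yes, the formula is satisfiable.

One satisfying assignment is: c=False, p=True, n=False, r=False

Verification: With this assignment, all 24 clauses evaluate to true.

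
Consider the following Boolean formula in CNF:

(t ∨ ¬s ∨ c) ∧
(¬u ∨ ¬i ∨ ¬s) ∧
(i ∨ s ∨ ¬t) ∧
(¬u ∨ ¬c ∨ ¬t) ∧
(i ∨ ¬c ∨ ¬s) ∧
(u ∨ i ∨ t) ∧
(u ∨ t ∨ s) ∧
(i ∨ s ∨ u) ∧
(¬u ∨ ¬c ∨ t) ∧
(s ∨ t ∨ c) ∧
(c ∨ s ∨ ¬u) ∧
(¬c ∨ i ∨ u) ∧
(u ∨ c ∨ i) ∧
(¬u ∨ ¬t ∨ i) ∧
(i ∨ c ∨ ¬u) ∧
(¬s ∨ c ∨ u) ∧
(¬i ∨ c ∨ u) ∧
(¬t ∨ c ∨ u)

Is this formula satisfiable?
Yes

Yes, the formula is satisfiable.

One satisfying assignment is: u=False, t=True, s=False, c=True, i=True

Verification: With this assignment, all 18 clauses evaluate to true.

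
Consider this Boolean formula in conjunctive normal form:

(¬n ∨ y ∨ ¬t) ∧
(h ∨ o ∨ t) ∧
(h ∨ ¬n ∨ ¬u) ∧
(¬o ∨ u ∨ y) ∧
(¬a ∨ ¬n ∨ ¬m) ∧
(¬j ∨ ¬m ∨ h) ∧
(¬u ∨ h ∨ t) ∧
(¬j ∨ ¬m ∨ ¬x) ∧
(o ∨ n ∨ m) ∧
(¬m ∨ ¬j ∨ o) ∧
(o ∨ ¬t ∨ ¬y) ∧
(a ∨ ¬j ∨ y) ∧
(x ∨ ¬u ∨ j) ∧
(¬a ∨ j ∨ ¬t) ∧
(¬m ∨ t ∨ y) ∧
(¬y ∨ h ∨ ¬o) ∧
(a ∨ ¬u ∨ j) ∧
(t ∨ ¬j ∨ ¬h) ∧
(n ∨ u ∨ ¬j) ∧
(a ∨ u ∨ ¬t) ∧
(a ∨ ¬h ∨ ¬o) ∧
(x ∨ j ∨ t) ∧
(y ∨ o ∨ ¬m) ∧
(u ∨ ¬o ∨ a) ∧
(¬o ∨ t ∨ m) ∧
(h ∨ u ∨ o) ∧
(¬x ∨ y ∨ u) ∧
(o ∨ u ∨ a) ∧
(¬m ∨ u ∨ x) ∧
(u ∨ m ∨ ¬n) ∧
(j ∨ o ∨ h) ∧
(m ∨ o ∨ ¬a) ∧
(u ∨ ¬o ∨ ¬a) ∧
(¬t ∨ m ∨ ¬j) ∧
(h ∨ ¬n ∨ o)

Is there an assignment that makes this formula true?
Yes

Yes, the formula is satisfiable.

One satisfying assignment is: y=False, j=True, n=False, o=True, m=True, a=True, h=True, t=True, u=True, x=False

Verification: With this assignment, all 35 clauses evaluate to true.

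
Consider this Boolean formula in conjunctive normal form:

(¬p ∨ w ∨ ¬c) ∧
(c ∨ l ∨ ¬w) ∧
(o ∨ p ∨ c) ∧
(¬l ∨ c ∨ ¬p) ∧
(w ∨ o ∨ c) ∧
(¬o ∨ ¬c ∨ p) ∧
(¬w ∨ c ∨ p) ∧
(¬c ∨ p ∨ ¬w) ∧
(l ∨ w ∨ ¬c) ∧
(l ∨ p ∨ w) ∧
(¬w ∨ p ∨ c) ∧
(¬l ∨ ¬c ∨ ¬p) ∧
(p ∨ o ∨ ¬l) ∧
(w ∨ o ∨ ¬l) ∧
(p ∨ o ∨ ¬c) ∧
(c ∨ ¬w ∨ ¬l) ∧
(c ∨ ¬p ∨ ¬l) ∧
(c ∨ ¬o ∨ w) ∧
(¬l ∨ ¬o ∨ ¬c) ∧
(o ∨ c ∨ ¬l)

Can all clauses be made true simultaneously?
Yes

Yes, the formula is satisfiable.

One satisfying assignment is: w=True, o=True, l=False, c=True, p=True

Verification: With this assignment, all 20 clauses evaluate to true.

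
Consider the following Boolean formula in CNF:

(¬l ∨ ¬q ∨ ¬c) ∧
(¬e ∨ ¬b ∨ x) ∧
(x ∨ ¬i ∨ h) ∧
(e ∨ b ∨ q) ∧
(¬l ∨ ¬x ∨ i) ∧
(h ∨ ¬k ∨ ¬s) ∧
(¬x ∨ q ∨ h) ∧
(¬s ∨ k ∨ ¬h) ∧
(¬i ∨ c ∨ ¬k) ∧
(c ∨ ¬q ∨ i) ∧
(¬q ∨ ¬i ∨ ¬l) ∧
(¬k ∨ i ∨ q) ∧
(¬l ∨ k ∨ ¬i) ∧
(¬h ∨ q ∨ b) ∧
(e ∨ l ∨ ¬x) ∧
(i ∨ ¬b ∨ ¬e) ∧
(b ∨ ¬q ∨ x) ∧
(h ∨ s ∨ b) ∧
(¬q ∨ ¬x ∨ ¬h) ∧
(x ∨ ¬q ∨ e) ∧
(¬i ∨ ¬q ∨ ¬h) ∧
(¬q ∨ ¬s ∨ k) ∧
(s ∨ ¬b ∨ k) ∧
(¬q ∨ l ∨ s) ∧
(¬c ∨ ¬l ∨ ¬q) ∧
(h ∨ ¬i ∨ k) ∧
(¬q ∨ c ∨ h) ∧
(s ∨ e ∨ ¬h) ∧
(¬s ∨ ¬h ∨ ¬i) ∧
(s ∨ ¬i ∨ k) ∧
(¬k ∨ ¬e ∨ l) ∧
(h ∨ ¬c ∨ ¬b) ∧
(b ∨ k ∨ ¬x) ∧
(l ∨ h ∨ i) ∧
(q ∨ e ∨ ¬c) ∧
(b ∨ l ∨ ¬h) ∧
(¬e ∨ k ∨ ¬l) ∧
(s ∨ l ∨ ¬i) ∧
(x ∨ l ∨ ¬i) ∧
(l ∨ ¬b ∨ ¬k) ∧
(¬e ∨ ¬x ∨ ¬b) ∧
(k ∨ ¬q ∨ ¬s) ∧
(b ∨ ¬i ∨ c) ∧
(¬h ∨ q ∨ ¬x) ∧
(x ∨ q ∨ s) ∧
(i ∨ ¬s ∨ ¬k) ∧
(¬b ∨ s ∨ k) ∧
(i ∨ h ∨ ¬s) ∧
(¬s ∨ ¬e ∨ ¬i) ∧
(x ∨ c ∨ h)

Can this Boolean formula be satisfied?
No

No, the formula is not satisfiable.

No assignment of truth values to the variables can make all 50 clauses true simultaneously.

The formula is UNSAT (unsatisfiable).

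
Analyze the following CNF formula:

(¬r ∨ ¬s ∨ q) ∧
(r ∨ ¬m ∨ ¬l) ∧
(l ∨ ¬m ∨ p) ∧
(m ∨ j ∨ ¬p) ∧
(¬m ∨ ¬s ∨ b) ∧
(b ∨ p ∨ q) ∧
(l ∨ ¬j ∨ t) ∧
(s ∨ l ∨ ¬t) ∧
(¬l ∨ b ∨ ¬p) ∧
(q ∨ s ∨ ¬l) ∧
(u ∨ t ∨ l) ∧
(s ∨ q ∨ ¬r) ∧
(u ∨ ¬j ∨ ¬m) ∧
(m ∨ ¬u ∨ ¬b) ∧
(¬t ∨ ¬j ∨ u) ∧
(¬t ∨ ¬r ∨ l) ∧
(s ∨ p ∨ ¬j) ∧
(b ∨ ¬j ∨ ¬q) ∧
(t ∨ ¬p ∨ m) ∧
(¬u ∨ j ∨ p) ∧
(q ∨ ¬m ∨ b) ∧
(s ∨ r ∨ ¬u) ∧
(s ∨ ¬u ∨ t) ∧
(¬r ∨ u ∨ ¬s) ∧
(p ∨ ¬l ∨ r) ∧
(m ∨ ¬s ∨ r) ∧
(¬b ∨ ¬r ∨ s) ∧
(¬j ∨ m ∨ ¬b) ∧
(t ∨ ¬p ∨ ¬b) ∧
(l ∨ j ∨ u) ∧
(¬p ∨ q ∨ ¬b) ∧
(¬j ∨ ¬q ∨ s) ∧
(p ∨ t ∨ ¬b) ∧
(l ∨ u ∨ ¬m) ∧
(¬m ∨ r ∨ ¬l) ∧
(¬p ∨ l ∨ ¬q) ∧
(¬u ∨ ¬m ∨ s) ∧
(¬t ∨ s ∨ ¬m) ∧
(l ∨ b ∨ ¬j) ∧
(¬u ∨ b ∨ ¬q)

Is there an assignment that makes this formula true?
Yes

Yes, the formula is satisfiable.

One satisfying assignment is: s=False, u=False, t=False, p=False, b=False, l=True, r=True, q=True, m=False, j=False

Verification: With this assignment, all 40 clauses evaluate to true.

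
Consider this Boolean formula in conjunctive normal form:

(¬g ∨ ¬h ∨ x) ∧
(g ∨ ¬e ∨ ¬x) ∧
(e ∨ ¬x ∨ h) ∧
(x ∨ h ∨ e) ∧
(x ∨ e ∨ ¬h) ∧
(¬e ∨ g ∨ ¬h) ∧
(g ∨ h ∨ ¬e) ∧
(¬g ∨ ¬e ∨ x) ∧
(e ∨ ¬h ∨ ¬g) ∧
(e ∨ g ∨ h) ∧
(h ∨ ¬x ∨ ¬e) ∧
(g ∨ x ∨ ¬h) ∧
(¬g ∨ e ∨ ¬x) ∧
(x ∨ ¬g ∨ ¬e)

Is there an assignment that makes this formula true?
Yes

Yes, the formula is satisfiable.

One satisfying assignment is: e=False, h=True, g=False, x=True

Verification: With this assignment, all 14 clauses evaluate to true.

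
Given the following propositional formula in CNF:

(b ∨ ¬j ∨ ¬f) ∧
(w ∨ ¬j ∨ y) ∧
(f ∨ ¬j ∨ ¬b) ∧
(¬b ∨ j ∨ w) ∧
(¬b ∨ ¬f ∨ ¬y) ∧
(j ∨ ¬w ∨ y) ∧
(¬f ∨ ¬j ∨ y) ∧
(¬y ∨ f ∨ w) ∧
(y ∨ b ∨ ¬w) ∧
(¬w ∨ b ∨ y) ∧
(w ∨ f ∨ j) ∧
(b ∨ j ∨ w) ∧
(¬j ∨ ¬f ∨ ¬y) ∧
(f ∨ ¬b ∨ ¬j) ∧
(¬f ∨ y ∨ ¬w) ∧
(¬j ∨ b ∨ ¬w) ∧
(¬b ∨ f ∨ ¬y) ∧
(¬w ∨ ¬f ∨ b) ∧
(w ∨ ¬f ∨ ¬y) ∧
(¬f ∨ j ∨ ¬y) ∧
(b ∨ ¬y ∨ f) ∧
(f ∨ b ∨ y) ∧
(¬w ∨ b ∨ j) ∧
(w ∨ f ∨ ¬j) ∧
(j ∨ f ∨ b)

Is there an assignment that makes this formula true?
No

No, the formula is not satisfiable.

No assignment of truth values to the variables can make all 25 clauses true simultaneously.

The formula is UNSAT (unsatisfiable).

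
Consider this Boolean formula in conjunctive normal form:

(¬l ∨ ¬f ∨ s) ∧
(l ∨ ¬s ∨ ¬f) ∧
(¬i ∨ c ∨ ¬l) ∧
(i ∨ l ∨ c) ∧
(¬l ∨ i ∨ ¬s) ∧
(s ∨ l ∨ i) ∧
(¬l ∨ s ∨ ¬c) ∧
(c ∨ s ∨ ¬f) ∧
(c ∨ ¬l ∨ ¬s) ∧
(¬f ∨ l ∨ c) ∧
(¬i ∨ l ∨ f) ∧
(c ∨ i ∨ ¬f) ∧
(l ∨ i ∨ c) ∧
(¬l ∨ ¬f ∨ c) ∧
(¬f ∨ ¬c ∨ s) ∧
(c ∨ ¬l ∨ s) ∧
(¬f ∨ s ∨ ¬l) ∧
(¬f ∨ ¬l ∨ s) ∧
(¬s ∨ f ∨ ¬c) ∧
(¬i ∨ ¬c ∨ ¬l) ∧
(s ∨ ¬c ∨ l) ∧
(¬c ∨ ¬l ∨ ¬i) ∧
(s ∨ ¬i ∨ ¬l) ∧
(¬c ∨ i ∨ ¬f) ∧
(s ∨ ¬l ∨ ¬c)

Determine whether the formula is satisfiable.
No

No, the formula is not satisfiable.

No assignment of truth values to the variables can make all 25 clauses true simultaneously.

The formula is UNSAT (unsatisfiable).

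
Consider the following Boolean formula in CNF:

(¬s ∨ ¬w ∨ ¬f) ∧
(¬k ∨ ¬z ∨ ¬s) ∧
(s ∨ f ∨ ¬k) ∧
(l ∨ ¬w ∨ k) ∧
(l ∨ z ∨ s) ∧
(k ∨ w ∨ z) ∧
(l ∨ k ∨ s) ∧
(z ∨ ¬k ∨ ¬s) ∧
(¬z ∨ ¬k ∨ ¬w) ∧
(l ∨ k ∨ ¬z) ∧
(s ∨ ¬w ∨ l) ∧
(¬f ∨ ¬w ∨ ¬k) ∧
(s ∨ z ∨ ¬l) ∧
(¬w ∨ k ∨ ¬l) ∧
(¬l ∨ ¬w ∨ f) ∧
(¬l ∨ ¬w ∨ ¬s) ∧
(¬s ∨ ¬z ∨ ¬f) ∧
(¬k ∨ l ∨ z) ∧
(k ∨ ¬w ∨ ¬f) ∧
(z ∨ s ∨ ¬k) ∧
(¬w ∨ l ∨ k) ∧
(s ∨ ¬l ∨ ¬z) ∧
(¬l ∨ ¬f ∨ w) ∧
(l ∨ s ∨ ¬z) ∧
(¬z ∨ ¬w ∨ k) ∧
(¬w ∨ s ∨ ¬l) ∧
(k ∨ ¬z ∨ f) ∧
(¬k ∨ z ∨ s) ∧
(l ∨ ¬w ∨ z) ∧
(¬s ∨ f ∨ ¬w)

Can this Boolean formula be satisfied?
No

No, the formula is not satisfiable.

No assignment of truth values to the variables can make all 30 clauses true simultaneously.

The formula is UNSAT (unsatisfiable).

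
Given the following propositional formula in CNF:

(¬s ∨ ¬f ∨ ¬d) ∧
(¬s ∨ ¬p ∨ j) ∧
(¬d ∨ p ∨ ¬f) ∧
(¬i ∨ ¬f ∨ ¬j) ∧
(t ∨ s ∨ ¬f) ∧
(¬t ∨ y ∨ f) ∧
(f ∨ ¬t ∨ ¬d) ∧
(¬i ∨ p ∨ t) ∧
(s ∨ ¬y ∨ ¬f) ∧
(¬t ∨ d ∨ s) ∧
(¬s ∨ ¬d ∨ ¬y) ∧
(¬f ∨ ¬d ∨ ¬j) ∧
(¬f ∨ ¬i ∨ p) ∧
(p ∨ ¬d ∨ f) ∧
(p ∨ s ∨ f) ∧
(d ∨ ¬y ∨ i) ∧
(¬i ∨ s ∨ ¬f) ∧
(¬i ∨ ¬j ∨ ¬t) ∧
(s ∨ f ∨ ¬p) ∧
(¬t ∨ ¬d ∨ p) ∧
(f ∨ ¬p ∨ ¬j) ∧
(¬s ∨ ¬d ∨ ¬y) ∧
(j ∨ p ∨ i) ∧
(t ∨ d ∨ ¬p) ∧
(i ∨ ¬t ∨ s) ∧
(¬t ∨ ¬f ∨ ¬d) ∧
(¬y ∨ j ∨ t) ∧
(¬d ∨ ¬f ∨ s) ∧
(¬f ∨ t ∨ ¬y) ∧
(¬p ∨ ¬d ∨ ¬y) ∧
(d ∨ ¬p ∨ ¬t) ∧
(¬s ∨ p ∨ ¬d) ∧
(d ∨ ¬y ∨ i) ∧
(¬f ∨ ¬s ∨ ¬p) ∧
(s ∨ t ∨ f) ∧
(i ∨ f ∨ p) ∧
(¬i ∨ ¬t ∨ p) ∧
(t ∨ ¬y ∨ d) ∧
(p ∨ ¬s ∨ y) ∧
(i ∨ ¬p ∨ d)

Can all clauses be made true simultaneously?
No

No, the formula is not satisfiable.

No assignment of truth values to the variables can make all 40 clauses true simultaneously.

The formula is UNSAT (unsatisfiable).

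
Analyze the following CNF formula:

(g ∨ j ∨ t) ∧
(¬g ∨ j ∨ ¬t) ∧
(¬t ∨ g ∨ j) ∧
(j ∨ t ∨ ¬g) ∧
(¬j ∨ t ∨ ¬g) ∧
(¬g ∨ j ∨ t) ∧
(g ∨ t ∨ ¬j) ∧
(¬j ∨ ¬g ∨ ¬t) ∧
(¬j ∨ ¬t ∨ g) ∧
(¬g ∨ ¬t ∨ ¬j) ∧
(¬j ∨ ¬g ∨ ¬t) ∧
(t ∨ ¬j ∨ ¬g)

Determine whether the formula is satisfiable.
No

No, the formula is not satisfiable.

No assignment of truth values to the variables can make all 12 clauses true simultaneously.

The formula is UNSAT (unsatisfiable).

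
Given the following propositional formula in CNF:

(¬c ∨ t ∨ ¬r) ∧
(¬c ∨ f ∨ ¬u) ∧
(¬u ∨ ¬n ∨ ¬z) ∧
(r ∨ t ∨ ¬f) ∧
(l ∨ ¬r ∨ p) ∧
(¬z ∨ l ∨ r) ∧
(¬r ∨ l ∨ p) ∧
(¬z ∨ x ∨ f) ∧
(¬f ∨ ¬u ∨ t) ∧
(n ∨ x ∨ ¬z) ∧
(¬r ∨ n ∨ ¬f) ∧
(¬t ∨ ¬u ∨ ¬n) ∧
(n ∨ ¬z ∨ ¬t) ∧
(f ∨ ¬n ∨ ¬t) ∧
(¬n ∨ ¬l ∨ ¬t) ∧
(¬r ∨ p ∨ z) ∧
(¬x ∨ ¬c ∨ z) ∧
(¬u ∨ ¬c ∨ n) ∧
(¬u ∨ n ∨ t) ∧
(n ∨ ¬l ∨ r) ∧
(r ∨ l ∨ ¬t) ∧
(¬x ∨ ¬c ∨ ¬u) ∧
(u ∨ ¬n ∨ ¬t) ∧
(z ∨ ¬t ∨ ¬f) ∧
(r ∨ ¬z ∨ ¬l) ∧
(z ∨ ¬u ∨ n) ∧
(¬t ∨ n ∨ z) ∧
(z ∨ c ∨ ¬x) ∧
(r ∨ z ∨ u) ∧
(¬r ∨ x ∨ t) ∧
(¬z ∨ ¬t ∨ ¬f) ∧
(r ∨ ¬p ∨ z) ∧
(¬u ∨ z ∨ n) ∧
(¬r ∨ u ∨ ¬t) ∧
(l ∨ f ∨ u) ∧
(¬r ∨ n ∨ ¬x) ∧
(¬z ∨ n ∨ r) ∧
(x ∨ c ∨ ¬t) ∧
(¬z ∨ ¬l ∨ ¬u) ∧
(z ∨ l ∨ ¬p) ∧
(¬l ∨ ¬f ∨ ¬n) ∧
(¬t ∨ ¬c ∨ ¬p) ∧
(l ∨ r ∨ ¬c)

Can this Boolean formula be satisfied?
Yes

Yes, the formula is satisfiable.

One satisfying assignment is: f=False, u=True, x=False, c=False, n=True, l=False, z=False, t=False, r=False, p=False

Verification: With this assignment, all 43 clauses evaluate to true.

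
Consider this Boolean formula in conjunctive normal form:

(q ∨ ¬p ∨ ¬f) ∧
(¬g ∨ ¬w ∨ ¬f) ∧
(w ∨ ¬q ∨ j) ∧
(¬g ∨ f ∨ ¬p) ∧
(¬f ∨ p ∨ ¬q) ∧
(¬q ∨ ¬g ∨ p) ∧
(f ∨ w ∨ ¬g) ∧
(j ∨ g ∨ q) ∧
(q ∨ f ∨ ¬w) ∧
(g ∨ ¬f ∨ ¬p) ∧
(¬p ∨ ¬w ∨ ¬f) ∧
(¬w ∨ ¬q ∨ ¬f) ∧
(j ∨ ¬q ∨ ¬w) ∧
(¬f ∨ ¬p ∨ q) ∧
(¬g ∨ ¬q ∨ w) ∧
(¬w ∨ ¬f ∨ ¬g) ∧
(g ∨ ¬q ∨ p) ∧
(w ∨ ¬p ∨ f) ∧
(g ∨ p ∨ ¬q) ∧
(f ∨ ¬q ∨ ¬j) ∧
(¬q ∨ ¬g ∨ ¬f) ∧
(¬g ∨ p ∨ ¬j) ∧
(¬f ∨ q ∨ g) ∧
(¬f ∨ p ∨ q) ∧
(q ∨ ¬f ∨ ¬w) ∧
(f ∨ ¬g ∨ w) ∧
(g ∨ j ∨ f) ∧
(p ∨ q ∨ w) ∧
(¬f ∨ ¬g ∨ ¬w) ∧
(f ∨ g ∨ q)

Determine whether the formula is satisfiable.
No

No, the formula is not satisfiable.

No assignment of truth values to the variables can make all 30 clauses true simultaneously.

The formula is UNSAT (unsatisfiable).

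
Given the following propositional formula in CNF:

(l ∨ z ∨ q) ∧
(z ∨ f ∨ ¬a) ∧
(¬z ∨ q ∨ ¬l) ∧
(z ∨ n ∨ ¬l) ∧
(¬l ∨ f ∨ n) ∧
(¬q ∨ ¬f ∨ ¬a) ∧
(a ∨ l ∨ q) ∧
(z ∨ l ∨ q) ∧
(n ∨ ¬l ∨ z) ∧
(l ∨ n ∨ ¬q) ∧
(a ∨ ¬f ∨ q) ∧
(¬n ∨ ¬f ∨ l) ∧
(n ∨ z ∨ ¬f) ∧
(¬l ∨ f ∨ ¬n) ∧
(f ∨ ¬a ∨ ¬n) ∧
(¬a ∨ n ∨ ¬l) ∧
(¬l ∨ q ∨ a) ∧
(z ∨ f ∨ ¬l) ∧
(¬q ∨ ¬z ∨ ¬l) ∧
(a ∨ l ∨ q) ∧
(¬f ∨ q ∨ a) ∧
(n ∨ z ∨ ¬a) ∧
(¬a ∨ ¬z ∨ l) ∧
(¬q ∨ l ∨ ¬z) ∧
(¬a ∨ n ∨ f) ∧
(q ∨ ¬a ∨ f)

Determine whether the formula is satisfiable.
Yes

Yes, the formula is satisfiable.

One satisfying assignment is: a=False, z=False, n=True, q=True, l=True, f=True

Verification: With this assignment, all 26 clauses evaluate to true.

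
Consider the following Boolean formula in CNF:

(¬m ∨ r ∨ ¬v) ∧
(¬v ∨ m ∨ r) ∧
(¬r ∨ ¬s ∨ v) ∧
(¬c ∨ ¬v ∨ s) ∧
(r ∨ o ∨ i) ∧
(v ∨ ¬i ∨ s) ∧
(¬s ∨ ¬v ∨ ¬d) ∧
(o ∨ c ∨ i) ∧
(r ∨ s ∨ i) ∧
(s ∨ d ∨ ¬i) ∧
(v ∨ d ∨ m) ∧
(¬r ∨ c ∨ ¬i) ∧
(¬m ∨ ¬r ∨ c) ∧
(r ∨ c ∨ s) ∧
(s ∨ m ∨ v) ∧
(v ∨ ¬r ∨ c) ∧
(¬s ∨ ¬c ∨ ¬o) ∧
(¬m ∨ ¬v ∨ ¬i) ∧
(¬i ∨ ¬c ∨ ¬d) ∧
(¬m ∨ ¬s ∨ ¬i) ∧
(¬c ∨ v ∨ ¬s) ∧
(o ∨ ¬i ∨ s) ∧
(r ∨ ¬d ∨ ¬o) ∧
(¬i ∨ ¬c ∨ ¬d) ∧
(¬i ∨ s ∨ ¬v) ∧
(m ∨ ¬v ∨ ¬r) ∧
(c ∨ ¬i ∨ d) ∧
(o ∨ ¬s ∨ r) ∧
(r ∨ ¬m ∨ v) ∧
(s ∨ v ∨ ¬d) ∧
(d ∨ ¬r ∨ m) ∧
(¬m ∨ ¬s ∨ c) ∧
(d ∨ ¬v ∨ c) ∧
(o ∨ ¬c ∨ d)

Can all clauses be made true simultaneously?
Yes

Yes, the formula is satisfiable.

One satisfying assignment is: d=False, m=True, i=False, r=True, c=True, s=False, v=False, o=True

Verification: With this assignment, all 34 clauses evaluate to true.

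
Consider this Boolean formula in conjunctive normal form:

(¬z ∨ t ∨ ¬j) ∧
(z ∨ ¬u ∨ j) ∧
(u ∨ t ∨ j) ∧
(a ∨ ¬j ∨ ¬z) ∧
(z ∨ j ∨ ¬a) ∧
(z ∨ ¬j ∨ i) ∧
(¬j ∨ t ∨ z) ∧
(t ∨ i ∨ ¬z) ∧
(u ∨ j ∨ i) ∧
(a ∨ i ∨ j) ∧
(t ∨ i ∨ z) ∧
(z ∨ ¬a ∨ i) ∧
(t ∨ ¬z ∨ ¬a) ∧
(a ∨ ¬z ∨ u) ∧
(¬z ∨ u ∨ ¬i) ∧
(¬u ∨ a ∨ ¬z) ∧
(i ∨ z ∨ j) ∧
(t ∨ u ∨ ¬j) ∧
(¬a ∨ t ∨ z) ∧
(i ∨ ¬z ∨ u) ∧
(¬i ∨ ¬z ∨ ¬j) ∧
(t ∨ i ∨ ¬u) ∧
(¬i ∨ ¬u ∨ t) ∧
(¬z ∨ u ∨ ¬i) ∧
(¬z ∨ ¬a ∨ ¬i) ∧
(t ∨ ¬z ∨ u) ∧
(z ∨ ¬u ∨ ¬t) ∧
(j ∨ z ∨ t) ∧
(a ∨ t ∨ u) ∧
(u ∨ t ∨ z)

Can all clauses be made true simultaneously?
Yes

Yes, the formula is satisfiable.

One satisfying assignment is: j=False, z=False, i=True, a=False, u=False, t=True

Verification: With this assignment, all 30 clauses evaluate to true.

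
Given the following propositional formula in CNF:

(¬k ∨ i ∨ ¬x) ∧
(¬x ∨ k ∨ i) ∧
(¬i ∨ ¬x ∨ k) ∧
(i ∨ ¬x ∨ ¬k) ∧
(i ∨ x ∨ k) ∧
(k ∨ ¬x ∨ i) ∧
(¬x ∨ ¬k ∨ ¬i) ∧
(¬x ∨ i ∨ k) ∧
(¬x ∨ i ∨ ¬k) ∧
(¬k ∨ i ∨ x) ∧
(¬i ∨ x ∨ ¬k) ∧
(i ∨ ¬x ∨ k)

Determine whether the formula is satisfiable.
Yes

Yes, the formula is satisfiable.

One satisfying assignment is: k=False, x=False, i=True

Verification: With this assignment, all 12 clauses evaluate to true.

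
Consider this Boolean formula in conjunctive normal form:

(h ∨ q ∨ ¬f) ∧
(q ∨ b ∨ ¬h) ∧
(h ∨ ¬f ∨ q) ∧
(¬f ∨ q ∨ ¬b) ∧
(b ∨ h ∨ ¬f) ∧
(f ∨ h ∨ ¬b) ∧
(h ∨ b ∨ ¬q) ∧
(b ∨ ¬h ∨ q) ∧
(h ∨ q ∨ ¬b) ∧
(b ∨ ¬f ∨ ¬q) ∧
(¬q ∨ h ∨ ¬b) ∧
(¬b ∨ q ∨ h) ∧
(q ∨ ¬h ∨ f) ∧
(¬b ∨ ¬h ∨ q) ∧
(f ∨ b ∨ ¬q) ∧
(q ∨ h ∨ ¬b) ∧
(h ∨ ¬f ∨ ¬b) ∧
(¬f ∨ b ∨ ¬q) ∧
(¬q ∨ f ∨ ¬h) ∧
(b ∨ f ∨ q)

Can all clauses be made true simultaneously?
Yes

Yes, the formula is satisfiable.

One satisfying assignment is: f=True, q=True, b=True, h=True

Verification: With this assignment, all 20 clauses evaluate to true.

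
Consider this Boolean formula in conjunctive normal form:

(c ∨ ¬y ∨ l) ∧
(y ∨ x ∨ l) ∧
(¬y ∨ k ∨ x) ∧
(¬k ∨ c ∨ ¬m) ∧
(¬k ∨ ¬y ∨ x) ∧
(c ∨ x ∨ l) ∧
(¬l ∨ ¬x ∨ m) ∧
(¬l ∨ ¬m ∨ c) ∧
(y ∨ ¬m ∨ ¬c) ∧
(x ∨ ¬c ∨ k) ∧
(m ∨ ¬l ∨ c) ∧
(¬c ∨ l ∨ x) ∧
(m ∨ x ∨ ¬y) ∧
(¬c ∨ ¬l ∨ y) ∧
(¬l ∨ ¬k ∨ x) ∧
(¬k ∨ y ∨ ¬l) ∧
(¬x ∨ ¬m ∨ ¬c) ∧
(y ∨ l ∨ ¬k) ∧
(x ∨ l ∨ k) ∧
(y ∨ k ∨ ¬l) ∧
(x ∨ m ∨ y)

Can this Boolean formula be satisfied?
Yes

Yes, the formula is satisfiable.

One satisfying assignment is: x=True, c=False, y=False, m=False, k=False, l=False

Verification: With this assignment, all 21 clauses evaluate to true.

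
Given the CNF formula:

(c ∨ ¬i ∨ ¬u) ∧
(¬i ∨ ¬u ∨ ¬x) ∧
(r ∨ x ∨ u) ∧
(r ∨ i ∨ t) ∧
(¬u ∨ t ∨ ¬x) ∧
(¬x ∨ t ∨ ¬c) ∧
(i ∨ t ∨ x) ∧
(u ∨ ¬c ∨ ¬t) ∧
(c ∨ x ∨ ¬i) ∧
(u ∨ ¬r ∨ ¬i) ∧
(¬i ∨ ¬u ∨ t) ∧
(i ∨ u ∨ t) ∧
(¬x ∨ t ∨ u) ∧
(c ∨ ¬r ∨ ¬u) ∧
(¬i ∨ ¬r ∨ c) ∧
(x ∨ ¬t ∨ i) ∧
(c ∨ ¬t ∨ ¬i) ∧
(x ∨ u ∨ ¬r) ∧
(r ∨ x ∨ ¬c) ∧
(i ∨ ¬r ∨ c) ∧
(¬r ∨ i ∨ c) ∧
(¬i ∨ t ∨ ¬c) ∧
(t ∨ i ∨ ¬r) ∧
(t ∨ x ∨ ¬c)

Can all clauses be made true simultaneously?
Yes

Yes, the formula is satisfiable.

One satisfying assignment is: c=False, i=False, r=False, t=True, x=True, u=False

Verification: With this assignment, all 24 clauses evaluate to true.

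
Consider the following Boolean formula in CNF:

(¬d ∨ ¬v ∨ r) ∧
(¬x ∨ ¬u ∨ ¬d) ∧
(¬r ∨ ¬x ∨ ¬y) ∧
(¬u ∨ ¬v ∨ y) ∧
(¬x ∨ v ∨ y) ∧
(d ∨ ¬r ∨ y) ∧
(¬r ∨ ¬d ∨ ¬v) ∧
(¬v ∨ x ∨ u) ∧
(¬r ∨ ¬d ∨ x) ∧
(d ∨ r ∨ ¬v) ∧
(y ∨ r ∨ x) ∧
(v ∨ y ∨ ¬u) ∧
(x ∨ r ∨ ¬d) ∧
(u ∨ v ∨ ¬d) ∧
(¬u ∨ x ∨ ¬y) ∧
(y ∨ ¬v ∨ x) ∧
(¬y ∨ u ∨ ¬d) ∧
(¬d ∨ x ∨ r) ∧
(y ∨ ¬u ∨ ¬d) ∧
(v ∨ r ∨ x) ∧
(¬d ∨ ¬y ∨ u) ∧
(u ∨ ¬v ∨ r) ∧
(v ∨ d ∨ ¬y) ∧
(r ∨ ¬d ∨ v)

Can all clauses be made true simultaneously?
No

No, the formula is not satisfiable.

No assignment of truth values to the variables can make all 24 clauses true simultaneously.

The formula is UNSAT (unsatisfiable).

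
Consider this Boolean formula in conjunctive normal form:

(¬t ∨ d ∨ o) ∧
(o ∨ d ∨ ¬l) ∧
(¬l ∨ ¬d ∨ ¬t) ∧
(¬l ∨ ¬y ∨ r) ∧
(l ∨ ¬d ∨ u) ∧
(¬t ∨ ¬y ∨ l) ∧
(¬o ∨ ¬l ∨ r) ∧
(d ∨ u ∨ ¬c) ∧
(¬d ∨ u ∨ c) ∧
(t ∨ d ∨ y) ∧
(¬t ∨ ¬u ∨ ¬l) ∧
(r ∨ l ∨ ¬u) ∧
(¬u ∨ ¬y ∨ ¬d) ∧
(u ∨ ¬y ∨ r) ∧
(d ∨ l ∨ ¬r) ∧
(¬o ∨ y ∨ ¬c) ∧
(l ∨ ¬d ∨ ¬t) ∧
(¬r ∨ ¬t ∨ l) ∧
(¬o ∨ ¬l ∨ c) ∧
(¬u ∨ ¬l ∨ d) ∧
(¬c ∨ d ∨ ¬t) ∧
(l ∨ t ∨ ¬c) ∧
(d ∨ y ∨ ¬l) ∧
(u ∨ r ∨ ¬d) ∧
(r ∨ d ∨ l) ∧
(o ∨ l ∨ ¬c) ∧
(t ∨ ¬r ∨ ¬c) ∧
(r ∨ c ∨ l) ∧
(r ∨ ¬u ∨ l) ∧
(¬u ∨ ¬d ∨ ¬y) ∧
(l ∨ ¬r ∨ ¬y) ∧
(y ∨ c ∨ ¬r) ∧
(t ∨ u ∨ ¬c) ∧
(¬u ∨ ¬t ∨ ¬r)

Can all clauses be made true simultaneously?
Yes

Yes, the formula is satisfiable.

One satisfying assignment is: y=False, t=False, r=False, o=False, d=True, c=False, u=True, l=True

Verification: With this assignment, all 34 clauses evaluate to true.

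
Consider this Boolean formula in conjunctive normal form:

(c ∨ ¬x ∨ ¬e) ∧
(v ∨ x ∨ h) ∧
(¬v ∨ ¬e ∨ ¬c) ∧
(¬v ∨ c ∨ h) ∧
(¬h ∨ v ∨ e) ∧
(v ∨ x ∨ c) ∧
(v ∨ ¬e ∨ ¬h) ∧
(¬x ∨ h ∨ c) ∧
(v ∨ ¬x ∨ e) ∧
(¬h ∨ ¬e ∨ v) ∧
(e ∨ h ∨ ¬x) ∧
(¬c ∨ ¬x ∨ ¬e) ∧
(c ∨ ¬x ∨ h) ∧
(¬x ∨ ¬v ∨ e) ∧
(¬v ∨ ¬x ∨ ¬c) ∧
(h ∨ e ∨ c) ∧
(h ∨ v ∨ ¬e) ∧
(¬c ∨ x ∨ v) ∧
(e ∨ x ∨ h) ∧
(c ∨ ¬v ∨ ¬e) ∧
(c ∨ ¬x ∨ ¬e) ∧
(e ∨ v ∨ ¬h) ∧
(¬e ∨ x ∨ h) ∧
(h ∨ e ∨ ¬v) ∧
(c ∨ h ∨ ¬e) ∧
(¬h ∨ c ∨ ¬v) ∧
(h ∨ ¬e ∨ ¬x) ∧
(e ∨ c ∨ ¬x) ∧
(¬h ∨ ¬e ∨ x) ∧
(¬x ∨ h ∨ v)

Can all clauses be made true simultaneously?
Yes

Yes, the formula is satisfiable.

One satisfying assignment is: c=True, x=False, e=False, v=True, h=True

Verification: With this assignment, all 30 clauses evaluate to true.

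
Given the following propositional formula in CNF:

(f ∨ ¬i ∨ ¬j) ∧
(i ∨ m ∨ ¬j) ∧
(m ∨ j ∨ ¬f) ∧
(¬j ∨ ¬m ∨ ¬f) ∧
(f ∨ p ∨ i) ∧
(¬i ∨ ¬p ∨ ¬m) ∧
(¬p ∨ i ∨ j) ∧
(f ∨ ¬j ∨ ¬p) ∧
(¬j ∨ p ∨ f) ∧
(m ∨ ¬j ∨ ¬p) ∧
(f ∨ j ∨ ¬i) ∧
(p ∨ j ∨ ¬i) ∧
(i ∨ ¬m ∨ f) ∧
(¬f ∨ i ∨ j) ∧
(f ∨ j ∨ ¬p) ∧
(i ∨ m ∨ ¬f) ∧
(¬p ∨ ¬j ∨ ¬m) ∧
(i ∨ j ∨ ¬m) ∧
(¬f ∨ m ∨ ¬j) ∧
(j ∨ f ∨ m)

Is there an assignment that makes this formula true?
No

No, the formula is not satisfiable.

No assignment of truth values to the variables can make all 20 clauses true simultaneously.

The formula is UNSAT (unsatisfiable).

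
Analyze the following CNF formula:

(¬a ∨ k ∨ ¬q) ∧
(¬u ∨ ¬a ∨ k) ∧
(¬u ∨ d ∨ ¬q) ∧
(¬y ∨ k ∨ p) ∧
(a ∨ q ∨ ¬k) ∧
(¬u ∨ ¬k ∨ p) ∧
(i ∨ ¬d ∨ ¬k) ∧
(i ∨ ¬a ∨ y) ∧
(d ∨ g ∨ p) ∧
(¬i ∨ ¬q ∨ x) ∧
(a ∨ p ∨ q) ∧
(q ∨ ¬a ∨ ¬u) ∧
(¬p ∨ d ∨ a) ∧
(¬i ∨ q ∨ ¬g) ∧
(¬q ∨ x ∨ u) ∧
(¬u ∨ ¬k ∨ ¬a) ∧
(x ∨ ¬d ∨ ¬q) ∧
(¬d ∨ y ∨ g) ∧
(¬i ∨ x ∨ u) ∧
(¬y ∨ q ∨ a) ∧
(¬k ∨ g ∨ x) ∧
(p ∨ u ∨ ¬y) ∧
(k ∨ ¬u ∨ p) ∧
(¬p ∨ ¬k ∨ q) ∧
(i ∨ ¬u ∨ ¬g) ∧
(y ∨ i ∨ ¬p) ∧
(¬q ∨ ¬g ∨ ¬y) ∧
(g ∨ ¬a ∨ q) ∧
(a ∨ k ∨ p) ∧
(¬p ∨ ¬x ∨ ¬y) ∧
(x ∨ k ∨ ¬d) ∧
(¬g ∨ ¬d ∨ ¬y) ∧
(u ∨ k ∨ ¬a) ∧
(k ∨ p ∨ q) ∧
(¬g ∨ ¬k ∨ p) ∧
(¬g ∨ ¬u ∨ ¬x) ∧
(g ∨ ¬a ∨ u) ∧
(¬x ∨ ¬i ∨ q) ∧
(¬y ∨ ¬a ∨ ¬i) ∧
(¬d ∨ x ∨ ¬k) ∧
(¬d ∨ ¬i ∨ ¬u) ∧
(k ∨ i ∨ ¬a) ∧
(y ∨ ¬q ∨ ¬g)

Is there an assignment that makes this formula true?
No

No, the formula is not satisfiable.

No assignment of truth values to the variables can make all 43 clauses true simultaneously.

The formula is UNSAT (unsatisfiable).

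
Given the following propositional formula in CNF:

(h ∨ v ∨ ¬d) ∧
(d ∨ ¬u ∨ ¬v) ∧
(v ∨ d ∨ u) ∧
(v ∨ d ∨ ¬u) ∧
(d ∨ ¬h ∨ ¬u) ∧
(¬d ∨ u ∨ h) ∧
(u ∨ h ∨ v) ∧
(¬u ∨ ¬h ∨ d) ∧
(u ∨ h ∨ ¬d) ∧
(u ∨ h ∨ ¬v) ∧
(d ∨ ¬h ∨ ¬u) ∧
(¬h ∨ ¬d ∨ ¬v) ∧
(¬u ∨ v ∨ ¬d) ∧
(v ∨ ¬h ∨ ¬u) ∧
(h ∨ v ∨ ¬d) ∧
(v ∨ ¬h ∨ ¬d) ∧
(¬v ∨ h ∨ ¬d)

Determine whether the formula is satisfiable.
Yes

Yes, the formula is satisfiable.

One satisfying assignment is: d=False, v=True, u=False, h=True

Verification: With this assignment, all 17 clauses evaluate to true.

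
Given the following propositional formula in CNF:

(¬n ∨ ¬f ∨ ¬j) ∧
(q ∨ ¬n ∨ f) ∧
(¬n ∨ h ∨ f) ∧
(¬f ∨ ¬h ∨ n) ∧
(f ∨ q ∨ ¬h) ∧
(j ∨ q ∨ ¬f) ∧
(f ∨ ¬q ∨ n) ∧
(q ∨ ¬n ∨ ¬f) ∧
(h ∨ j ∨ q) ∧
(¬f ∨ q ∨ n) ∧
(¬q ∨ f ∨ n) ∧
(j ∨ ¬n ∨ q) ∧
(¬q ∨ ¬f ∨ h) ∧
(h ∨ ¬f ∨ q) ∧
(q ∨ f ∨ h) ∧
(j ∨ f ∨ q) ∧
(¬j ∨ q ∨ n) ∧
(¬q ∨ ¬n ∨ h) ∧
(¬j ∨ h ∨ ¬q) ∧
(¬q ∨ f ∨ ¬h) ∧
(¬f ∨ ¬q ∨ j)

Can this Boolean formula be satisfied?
No

No, the formula is not satisfiable.

No assignment of truth values to the variables can make all 21 clauses true simultaneously.

The formula is UNSAT (unsatisfiable).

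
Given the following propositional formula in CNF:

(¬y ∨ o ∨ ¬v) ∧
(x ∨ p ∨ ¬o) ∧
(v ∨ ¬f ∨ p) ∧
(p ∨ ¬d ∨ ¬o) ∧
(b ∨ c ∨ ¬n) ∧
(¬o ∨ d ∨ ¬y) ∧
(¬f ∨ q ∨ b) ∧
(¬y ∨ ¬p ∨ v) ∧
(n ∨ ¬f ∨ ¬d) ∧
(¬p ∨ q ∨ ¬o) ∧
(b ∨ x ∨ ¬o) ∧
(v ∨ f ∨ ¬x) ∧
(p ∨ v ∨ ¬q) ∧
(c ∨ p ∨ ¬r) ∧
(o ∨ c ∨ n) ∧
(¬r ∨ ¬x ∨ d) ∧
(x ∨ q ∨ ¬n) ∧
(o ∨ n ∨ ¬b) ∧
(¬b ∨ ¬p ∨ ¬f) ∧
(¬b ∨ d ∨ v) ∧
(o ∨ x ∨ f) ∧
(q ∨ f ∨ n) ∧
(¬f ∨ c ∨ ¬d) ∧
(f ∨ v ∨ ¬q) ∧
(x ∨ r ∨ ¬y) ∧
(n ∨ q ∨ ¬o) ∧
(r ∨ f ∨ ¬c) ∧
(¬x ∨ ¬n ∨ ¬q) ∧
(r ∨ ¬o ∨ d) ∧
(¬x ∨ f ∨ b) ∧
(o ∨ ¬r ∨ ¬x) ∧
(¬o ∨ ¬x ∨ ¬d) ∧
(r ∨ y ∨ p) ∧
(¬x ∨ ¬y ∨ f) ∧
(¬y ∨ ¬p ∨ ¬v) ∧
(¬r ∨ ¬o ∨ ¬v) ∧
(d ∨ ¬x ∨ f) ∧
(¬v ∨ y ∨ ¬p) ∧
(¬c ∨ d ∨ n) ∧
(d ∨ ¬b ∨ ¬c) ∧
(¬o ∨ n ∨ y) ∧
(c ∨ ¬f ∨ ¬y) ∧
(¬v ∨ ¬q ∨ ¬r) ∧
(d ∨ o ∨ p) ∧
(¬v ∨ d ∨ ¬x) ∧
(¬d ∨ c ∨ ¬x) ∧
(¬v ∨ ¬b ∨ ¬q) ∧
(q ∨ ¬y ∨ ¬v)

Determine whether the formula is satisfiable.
Yes

Yes, the formula is satisfiable.

One satisfying assignment is: f=True, r=True, b=False, c=True, y=False, v=False, x=False, q=True, d=False, n=True, p=True, o=False

Verification: With this assignment, all 48 clauses evaluate to true.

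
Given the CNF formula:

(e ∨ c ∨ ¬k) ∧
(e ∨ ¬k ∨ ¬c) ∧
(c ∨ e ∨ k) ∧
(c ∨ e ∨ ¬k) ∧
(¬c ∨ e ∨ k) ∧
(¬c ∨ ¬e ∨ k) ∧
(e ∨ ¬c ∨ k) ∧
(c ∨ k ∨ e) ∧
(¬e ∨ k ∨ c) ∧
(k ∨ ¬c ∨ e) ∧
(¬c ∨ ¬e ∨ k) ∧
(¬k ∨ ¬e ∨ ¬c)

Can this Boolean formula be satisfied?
Yes

Yes, the formula is satisfiable.

One satisfying assignment is: k=True, c=False, e=True

Verification: With this assignment, all 12 clauses evaluate to true.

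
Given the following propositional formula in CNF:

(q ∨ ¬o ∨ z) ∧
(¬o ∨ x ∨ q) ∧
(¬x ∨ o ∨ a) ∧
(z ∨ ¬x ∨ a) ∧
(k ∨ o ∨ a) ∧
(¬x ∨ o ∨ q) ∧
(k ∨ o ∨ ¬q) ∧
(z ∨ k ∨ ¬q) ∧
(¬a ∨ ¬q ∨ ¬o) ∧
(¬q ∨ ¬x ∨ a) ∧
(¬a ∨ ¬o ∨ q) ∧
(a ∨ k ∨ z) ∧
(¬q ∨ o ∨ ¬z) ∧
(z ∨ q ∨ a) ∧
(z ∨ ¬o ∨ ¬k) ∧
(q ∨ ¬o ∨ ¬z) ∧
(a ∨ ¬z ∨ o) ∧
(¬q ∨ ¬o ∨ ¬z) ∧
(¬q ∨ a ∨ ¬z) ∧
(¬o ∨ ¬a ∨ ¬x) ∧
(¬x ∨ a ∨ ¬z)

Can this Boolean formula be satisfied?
Yes

Yes, the formula is satisfiable.

One satisfying assignment is: z=False, x=False, o=False, k=True, q=True, a=False

Verification: With this assignment, all 21 clauses evaluate to true.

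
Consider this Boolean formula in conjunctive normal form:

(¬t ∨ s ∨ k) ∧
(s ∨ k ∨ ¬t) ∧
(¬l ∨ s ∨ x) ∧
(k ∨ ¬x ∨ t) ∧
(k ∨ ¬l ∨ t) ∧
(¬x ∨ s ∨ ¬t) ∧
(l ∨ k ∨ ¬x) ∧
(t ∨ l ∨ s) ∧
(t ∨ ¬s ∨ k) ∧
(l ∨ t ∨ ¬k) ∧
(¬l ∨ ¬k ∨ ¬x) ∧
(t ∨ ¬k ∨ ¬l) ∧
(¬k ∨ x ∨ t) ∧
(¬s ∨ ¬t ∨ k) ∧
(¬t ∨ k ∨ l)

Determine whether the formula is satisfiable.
Yes

Yes, the formula is satisfiable.

One satisfying assignment is: l=True, s=True, k=True, t=True, x=False

Verification: With this assignment, all 15 clauses evaluate to true.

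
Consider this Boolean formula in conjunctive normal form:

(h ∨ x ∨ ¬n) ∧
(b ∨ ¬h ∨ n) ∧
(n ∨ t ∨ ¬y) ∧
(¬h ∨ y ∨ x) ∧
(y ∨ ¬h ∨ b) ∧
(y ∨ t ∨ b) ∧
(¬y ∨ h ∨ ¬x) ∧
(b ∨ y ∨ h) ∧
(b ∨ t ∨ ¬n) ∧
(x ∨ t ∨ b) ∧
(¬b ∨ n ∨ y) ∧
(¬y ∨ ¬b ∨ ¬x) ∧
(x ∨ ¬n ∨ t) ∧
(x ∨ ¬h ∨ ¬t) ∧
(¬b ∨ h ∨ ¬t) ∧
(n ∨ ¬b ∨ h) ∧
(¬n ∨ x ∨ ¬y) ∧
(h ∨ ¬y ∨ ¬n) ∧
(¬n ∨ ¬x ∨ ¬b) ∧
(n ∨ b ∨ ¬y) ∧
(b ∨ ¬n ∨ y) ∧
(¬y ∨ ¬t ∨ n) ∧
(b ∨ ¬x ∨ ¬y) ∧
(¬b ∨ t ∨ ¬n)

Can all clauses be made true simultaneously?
No

No, the formula is not satisfiable.

No assignment of truth values to the variables can make all 24 clauses true simultaneously.

The formula is UNSAT (unsatisfiable).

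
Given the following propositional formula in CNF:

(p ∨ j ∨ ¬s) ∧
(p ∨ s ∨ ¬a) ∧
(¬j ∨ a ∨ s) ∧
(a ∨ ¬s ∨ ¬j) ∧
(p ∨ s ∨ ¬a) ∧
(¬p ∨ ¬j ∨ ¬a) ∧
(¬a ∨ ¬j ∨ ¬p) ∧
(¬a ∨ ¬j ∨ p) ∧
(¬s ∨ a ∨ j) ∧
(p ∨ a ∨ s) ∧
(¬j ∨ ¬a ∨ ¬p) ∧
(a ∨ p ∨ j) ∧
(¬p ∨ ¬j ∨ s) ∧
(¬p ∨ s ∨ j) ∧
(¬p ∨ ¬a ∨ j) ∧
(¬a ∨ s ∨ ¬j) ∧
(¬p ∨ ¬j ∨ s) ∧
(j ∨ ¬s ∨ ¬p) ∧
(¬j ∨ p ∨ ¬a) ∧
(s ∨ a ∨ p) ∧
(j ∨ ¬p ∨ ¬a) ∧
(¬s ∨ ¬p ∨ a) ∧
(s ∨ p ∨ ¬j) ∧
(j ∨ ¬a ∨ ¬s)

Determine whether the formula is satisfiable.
No

No, the formula is not satisfiable.

No assignment of truth values to the variables can make all 24 clauses true simultaneously.

The formula is UNSAT (unsatisfiable).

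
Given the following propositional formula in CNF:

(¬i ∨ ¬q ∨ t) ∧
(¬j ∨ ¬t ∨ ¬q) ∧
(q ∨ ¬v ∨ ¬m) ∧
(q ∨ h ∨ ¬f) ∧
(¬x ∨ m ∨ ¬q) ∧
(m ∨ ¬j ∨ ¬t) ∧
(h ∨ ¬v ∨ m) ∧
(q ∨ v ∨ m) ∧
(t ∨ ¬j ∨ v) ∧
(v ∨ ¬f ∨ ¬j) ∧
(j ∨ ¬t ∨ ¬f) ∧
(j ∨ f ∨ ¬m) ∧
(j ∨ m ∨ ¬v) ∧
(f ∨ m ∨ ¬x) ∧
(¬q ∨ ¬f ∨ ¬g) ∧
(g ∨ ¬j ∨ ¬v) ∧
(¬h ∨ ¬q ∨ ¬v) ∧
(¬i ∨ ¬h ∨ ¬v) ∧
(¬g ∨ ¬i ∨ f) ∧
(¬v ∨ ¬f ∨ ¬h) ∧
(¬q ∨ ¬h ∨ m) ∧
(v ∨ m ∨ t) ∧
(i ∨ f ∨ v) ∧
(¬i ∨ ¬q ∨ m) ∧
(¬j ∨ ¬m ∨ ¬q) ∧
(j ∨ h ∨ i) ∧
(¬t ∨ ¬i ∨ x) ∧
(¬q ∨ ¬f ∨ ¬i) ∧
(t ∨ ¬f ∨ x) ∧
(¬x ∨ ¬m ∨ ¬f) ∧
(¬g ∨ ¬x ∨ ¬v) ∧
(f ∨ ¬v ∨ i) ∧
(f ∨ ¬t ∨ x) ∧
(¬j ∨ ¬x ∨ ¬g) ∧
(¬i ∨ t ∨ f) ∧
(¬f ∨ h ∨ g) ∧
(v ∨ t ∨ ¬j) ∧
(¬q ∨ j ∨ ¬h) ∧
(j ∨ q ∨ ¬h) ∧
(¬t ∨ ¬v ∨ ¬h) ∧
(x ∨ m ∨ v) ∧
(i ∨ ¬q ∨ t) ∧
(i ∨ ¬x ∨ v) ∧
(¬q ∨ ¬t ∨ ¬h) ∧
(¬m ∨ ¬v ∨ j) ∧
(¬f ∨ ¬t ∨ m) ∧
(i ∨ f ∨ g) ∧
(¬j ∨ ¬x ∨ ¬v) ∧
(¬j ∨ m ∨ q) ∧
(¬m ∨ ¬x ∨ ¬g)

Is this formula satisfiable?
Yes

Yes, the formula is satisfiable.

One satisfying assignment is: m=True, f=False, v=False, t=True, j=True, h=False, q=False, i=True, x=True, g=False

Verification: With this assignment, all 50 clauses evaluate to true.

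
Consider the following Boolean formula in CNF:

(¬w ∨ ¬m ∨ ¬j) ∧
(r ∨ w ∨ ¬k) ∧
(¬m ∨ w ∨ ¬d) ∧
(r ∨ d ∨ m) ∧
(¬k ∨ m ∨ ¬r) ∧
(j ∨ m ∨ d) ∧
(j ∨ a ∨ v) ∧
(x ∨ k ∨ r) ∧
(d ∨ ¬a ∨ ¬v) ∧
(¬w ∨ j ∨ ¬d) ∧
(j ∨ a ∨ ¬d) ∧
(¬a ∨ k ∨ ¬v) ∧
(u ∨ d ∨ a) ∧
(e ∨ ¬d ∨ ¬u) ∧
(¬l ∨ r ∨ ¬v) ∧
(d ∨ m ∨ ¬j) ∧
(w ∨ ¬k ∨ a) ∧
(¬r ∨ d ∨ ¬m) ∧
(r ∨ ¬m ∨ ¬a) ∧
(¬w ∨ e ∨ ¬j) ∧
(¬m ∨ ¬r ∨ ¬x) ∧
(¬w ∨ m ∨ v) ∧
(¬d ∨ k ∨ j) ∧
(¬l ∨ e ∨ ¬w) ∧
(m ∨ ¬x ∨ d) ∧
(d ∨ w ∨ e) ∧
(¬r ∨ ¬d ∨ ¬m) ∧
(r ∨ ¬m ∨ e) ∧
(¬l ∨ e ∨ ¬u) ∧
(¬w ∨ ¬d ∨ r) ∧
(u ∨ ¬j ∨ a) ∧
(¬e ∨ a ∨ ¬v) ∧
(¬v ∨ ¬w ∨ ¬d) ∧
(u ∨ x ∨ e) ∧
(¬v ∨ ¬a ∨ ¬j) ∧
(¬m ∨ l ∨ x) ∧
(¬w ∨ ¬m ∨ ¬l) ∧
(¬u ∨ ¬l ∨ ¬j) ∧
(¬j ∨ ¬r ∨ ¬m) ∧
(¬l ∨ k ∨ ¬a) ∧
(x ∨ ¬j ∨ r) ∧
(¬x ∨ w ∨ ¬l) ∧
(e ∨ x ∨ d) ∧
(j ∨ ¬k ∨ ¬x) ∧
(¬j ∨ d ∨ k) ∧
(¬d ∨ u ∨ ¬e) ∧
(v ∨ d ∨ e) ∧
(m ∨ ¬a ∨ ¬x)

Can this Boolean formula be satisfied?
Yes

Yes, the formula is satisfiable.

One satisfying assignment is: k=False, l=False, w=False, x=False, j=True, d=True, m=False, v=False, u=True, r=True, e=True, a=False

Verification: With this assignment, all 48 clauses evaluate to true.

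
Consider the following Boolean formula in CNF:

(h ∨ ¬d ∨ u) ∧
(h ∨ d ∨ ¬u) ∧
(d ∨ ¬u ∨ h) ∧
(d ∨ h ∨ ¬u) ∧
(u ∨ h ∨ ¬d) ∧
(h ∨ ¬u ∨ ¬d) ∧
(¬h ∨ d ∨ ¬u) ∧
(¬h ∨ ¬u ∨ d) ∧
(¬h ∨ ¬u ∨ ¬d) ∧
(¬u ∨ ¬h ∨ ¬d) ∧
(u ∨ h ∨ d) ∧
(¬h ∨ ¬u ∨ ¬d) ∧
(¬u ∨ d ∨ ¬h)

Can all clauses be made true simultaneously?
Yes

Yes, the formula is satisfiable.

One satisfying assignment is: d=False, h=True, u=False

Verification: With this assignment, all 13 clauses evaluate to true.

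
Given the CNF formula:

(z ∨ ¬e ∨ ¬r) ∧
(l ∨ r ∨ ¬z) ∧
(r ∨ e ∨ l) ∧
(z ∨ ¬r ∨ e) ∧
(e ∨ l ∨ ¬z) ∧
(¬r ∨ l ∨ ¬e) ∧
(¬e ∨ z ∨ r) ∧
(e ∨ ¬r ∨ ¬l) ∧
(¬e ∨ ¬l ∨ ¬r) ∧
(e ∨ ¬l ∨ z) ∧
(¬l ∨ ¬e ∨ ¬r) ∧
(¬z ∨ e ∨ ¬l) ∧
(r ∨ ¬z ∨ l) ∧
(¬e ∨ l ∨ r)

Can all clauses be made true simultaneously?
Yes

Yes, the formula is satisfiable.

One satisfying assignment is: l=True, e=True, z=True, r=False

Verification: With this assignment, all 14 clauses evaluate to true.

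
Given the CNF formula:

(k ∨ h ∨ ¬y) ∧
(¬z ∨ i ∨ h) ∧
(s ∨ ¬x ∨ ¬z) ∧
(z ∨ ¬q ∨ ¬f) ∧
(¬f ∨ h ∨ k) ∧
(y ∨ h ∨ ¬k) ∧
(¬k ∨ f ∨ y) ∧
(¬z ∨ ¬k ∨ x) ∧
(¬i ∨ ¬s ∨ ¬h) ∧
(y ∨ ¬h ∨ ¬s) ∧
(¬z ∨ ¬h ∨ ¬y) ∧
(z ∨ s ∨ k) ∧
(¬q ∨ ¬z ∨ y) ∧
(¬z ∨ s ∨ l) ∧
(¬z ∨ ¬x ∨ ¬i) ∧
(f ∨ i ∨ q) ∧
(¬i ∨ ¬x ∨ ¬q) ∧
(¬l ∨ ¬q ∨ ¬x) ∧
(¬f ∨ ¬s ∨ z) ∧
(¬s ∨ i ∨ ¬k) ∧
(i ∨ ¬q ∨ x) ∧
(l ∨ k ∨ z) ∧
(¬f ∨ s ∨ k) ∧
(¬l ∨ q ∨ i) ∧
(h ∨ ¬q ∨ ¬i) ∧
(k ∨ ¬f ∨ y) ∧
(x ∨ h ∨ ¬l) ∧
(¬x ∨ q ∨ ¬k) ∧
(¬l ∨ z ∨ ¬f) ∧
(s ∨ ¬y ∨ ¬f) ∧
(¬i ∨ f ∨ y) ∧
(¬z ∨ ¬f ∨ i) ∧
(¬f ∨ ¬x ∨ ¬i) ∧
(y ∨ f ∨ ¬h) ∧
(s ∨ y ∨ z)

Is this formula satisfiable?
Yes

Yes, the formula is satisfiable.

One satisfying assignment is: i=True, s=False, k=True, l=False, x=False, f=False, q=False, z=False, h=False, y=True

Verification: With this assignment, all 35 clauses evaluate to true.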